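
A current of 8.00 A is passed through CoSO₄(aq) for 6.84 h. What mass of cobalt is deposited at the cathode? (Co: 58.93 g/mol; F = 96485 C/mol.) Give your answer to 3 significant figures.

Q = 8.00 A × 24624 s = 1.970×10^5 C
n(e⁻) = 1.970×10^5 / 96485 = 2.042 mol
Co²⁺ + 2e⁻ → Co, so n(Co) = 2.042 / 2 = 1.021 mol
m = 1.021 × 58.93 = 60.2 g

60.2 g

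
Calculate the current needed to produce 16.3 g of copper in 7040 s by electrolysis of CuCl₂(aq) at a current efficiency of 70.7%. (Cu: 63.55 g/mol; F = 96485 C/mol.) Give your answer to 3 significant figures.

9.94 A

n(Cu) = 16.3 / 63.55 = 0.2565 mol
Cu²⁺ + 2e⁻ → Cu, so n(e⁻) = 2 × 0.2565 = 0.5130 mol
Q = 0.5130 × 96485 / 0.707 = 70010 C
I = Q / t = 70010 / 7040 s = 9.94 A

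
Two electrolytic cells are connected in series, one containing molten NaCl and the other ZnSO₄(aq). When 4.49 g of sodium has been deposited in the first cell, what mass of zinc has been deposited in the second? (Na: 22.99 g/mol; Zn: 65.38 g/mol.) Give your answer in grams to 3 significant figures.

n(Na) = 4.49 / 22.99 = 0.1953 mol
Na⁺ + e⁻ → Na, so n(e⁻) = 0.1953 mol
Since the cells are in series, n(e⁻) in the Zn cell is also 0.1953 mol.
Zn²⁺ + 2e⁻ → Zn, so n(Zn) = 0.1953 / 2 = 0.09765 mol
m(Zn) = 0.09765 × 65.38 = 6.38 g

6.38 g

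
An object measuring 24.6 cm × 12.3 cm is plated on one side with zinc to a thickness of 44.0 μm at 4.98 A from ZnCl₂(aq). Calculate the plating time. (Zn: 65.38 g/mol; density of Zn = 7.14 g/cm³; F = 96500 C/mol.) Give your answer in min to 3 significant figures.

Plated area = 24.6 × 12.3 = 302.6 cm²
Volume = 302.6 × 44.0×10⁻⁴ cm = 1.331 cm³
m(Zn) = 1.331 × 7.14 = 9.503 g
n(Zn) = 9.503 / 65.38 = 0.1454 mol; n(e⁻) = 2 × 0.1454 = 0.2908 mol
Q = 0.2908 × 96500 = 28060 C
t = 28060 / 4.98 = 5635 s = 93.9 min

93.9 min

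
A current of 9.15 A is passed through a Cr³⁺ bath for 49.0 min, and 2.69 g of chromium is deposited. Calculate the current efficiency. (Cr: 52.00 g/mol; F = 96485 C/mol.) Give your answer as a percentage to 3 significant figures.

Q = 9.15 × 2940 = 26900 C
n(e⁻) = 26900 / 96485 = 0.2788 mol
Cr³⁺ + 3e⁻ → Cr, so theoretical n(Cr) = 0.09293 mol → 4.832 g
Efficiency = 2.69 / 4.832 = 0.5567 = 55.7%

55.7%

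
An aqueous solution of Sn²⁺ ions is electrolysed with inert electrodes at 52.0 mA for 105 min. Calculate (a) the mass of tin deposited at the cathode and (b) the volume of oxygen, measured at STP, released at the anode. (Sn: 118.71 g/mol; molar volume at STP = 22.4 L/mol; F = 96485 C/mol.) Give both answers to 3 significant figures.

Q = 0.0520 × 6300 = 327.6 C; n(e⁻) = 327.6 / 96485 = 0.003395 mol
Cathode: Sn²⁺ + 2e⁻ → Sn → n(Sn) = 0.003395/2 = 0.001698 mol → 0.202 g
Anode: 2H₂O → O₂ + 4H⁺ + 4e⁻ → n(O₂) = 0.003395/4 = 8.488×10^-4 mol → 0.0190 L

0.202 g Sn; 0.0190 L O₂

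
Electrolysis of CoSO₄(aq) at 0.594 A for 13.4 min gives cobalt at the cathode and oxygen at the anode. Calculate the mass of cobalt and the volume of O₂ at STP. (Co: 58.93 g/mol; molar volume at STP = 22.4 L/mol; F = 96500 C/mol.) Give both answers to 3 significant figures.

Q = 0.594 × 804 = 477.6 C; n(e⁻) = 477.6 / 96500 = 0.004949 mol
Cathode: Co²⁺ + 2e⁻ → Co → n(Co) = 0.004949/2 = 0.002475 mol → 0.146 g
Anode: 2H₂O → O₂ + 4H⁺ + 4e⁻ → n(O₂) = 0.004949/4 = 0.001237 mol → 0.0277 L

0.146 g Co; 0.0277 L O₂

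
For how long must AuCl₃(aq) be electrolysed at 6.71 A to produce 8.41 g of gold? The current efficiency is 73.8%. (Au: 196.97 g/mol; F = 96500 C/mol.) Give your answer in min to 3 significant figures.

n(Au) = 8.41 / 196.97 = 0.04270 mol
Au³⁺ + 3e⁻ → Au, so n(e⁻) = 3 × 0.04270 = 0.1281 mol
Q = 0.1281 × 96500 / 0.738 = 16750 C
t = Q / I = 16750 / 6.71 = 2496 s = 41.6 min

41.6 min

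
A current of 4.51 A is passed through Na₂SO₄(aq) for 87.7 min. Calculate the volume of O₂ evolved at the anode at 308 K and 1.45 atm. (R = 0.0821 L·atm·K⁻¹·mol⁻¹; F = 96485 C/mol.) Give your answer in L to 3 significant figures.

Q = 4.51 A × 5262 s = 23730 C
n(e⁻) = Q/F = 23730/96485 = 0.2459 mol
2H₂O → O₂ + 4H⁺ + 4e⁻, so n(O₂) = 0.2459 / 4 = 0.06148 mol
V = nRT/P = 0.06148 × 0.0821 × 308 / 1.45 = 1.072 L

1.07 L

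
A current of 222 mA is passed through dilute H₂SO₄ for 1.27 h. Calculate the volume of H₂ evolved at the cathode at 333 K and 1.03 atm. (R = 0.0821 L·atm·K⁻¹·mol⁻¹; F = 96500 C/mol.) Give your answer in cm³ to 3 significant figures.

140 cm³

Q = It = 0.222 × 4572 = 1015 C
n(e⁻) = 1015 / 96500 = 0.01052 mol
2H⁺ + 2e⁻ → H₂, so n(H₂) = 0.01052 / 2 = 0.005260 mol
V = nRT/P = 0.005260 × 0.0821 × 333 / 1.03 = 0.1396 L
= 140 cm³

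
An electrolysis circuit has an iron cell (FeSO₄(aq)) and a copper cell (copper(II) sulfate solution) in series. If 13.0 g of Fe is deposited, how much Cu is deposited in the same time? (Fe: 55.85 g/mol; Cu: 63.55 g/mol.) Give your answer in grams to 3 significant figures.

n(Fe) = 13.0 / 55.85 = 0.2328 mol
Fe²⁺ + 2e⁻ → Fe, so n(e⁻) = 2 × 0.2328 = 0.4656 mol
The cells are in series, so the same charge (and hence the same n(e⁻) = 0.4656 mol) passes through both.
Cu²⁺ + 2e⁻ → Cu, so n(Cu) = 0.4656 / 2 = 0.2328 mol
m(Cu) = 0.2328 × 63.55 = 14.8 g

14.8 g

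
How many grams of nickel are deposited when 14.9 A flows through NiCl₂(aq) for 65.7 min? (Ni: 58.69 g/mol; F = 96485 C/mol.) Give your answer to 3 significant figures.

17.9 g

Charge passed = 14.9 × 3942 = 58740 C
n(e⁻) = Q/F = 58740/96485 = 0.6088 mol
Ni²⁺ + 2e⁻ → Ni, so n(Ni) = 0.6088 / 2 = 0.3044 mol
m = 0.3044 × 58.69 = 17.9 g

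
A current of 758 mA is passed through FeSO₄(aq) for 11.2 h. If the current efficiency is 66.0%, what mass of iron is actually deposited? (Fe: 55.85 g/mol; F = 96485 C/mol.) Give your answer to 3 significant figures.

5.84 g

Q = 0.758 × 40320 = 30560 C
n(e⁻) = 30560 / 96485 = 0.3167 mol
Fe²⁺ + 2e⁻ → Fe, so theoretical m(Fe) = 0.1584 × 55.85 = 8.847 g
Actual mass = 66.0% × 8.847 = 5.84 g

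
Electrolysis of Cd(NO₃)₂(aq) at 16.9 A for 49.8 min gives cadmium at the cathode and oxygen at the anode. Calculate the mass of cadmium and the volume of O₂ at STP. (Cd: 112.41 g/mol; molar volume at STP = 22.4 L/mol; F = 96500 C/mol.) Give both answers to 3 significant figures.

29.4 g Cd; 2.93 L O₂

Q = 16.9 × 2988 = 50500 C; n(e⁻) = 50500 / 96500 = 0.5233 mol
Cathode: Cd²⁺ + 2e⁻ → Cd → n(Cd) = 0.5233/2 = 0.2617 mol → 29.4 g
Anode: 2H₂O → O₂ + 4H⁺ + 4e⁻ → n(O₂) = 0.5233/4 = 0.1308 mol → 2.93 L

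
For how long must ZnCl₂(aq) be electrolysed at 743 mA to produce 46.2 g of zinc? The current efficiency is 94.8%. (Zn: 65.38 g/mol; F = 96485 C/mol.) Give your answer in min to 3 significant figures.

n(Zn) = 46.2 / 65.38 = 0.7066 mol
Zn²⁺ + 2e⁻ → Zn, so n(e⁻) = 2 × 0.7066 = 1.413 mol
Q = 1.413 × 96485 / 0.948 = 1.438×10^5 C
t = Q / I = 1.438×10^5 / 0.743 = 1.935×10^5 s = 3230 min

3230 min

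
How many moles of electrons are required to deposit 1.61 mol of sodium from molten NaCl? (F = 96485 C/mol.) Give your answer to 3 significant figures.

Na⁺ + e⁻ → Na, so n(e⁻) = 1 × 1.61 = 1.610 mol

1.61 mol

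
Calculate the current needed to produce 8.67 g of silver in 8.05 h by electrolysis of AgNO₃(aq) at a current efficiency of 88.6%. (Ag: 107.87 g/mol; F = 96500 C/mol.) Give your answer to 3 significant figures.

0.302 A

n(Ag) = 8.67 / 107.87 = 0.08037 mol
Ag⁺ + e⁻ → Ag, so n(e⁻) = 0.08037 mol
Q = 0.08037 × 96500 / 0.886 = 8754 C
I = Q / t = 8754 / 28980 s = 0.302 A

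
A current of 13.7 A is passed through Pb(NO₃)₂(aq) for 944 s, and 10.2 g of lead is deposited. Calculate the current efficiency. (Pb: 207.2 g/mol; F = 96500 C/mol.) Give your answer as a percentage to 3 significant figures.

73.5%

Q = 13.7 × 944 = 12930 C
n(e⁻) = 12930 / 96500 = 0.1340 mol
Pb²⁺ + 2e⁻ → Pb, so theoretical n(Pb) = 0.06700 mol → 13.88 g
Efficiency = 10.2 / 13.88 = 0.7349 = 73.5%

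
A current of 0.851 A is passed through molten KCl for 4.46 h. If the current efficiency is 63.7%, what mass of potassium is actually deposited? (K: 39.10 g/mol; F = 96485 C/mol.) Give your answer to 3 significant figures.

3.53 g

Q = 0.851 × 16056 = 13660 C
n(e⁻) = 13660 / 96485 = 0.1416 mol
K⁺ + e⁻ → K, so theoretical m(K) = 0.1416 × 39.10 = 5.537 g
Actual mass = 63.7% × 5.537 = 3.53 g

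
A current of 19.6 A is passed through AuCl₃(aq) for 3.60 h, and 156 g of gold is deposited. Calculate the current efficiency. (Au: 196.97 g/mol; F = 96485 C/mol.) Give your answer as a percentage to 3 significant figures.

90.2%

Q = 19.6 × 12960 = 2.540×10^5 C
n(e⁻) = 2.540×10^5 / 96485 = 2.633 mol
Au³⁺ + 3e⁻ → Au, so theoretical n(Au) = 0.8777 mol → 172.9 g
Efficiency = 156 / 172.9 = 0.9023 = 90.2%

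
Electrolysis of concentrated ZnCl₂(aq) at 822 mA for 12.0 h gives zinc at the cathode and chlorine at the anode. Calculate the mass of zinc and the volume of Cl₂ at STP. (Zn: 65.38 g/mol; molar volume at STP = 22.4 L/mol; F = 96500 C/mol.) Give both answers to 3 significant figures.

12.0 g Zn; 4.12 L Cl₂

Q = 0.822 × 43200 = 35510 C; n(e⁻) = 35510 / 96500 = 0.3680 mol
Cathode: Zn²⁺ + 2e⁻ → Zn → n(Zn) = 0.3680/2 = 0.1840 mol → 12.0 g
Anode: 2Cl⁻ → Cl₂ + 2e⁻ → n(Cl₂) = 0.3680/2 = 0.1840 mol → 4.12 L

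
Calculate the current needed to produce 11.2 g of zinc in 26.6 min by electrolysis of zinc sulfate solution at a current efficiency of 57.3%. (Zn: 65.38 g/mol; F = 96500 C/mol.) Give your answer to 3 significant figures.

36.2 A

n(Zn) = 11.2 / 65.38 = 0.1713 mol
Zn²⁺ + 2e⁻ → Zn, so n(e⁻) = 2 × 0.1713 = 0.3426 mol
Q = 0.3426 × 96500 / 0.573 = 57700 C
I = Q / t = 57700 / 1596 s = 36.2 A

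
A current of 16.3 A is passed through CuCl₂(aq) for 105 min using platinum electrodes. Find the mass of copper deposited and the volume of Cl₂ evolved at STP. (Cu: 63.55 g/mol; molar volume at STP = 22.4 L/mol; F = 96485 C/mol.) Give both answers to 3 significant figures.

Q = 16.3 × 6300 = 1.027×10^5 C; n(e⁻) = 1.027×10^5 / 96485 = 1.064 mol
Cathode: Cu²⁺ + 2e⁻ → Cu → n(Cu) = 1.064/2 = 0.5320 mol → 33.8 g
Anode: 2Cl⁻ → Cl₂ + 2e⁻ → n(Cl₂) = 1.064/2 = 0.5320 mol → 11.9 L

33.8 g Cu; 11.9 L Cl₂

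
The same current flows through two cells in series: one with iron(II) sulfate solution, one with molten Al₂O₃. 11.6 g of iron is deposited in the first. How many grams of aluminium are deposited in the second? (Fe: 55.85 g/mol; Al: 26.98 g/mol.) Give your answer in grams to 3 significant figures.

n(Fe) = 11.6 / 55.85 = 0.2077 mol
Fe²⁺ + 2e⁻ → Fe, so n(e⁻) = 2 × 0.2077 = 0.4154 mol
The cells are in series, so the same charge (and hence the same n(e⁻) = 0.4154 mol) passes through both.
Al³⁺ + 3e⁻ → Al, so n(Al) = 0.4154 / 3 = 0.1385 mol
m(Al) = 0.1385 × 26.98 = 3.74 g

3.74 g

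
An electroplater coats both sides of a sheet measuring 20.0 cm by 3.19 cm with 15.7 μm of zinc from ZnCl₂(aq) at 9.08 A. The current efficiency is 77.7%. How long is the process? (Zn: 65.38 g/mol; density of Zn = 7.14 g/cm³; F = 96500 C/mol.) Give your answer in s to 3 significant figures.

598 s

Plated area = 2 × 20.0 × 3.19 = 127.6 cm²
Volume = 127.6 × 15.7×10⁻⁴ cm = 0.2003 cm³
m(Zn) = 0.2003 × 7.14 = 1.430 g
n(Zn) = 1.430 / 65.38 = 0.02187 mol; n(e⁻) = 2 × 0.02187 = 0.04374 mol
Q = 0.04374 × 96500 / 0.777 = 5432 C
t = 5432 / 9.08 = 598.2 s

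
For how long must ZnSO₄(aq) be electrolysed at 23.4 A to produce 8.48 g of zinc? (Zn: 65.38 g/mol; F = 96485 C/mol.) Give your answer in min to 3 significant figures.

n(Zn) = 8.48 / 65.38 = 0.1297 mol
Zn²⁺ + 2e⁻ → Zn, so n(e⁻) = 2 × 0.1297 = 0.2594 mol
Q = 0.2594 × 96485 = 25030 C
t = Q / I = 25030 / 23.4 = 1070 s = 17.8 min

17.8 min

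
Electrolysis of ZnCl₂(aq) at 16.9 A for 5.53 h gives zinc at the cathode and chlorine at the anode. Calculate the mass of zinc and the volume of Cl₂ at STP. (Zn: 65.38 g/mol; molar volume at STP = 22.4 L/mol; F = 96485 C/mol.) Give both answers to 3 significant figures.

Q = 16.9 × 19908 = 3.364×10^5 C; n(e⁻) = 3.364×10^5 / 96485 = 3.487 mol
Cathode: Zn²⁺ + 2e⁻ → Zn → n(Zn) = 3.487/2 = 1.744 mol → 114 g
Anode: 2Cl⁻ → Cl₂ + 2e⁻ → n(Cl₂) = 3.487/2 = 1.744 mol → 39.1 L

114 g Zn; 39.1 L Cl₂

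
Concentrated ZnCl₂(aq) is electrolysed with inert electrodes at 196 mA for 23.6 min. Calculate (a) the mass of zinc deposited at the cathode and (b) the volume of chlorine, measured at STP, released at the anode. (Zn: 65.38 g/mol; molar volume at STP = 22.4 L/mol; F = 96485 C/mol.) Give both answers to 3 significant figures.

0.0940 g Zn; 0.0322 L Cl₂

Q = 0.196 × 1416 = 277.5 C; n(e⁻) = 277.5 / 96485 = 0.002876 mol
Cathode: Zn²⁺ + 2e⁻ → Zn → n(Zn) = 0.002876/2 = 0.001438 mol → 0.0940 g
Anode: 2Cl⁻ → Cl₂ + 2e⁻ → n(Cl₂) = 0.002876/2 = 0.001438 mol → 0.0322 L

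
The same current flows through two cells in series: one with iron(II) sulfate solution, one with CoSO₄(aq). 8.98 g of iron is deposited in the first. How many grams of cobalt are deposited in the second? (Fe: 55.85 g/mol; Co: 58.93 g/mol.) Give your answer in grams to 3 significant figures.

9.48 g

n(Fe) = 8.98 / 55.85 = 0.1608 mol
Fe²⁺ + 2e⁻ → Fe, so n(e⁻) = 2 × 0.1608 = 0.3216 mol
Same current for the same time ⇒ same n(e⁻) = 0.3216 mol in both cells.
Co²⁺ + 2e⁻ → Co, so n(Co) = 0.3216 / 2 = 0.1608 mol
m(Co) = 0.1608 × 58.93 = 9.48 g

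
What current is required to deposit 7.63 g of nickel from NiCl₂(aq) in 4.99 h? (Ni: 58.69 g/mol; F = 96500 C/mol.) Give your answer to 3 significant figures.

1.40 A

n(Ni) = 7.63 / 58.69 = 0.1300 mol
Ni²⁺ + 2e⁻ → Ni, so n(e⁻) = 2 × 0.1300 = 0.2600 mol
Q = 0.2600 × 96500 = 25090 C
I = Q / t = 25090 / 17964 s = 1.40 A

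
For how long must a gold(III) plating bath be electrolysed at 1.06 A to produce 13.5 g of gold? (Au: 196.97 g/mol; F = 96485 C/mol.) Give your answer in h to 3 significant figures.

n(Au) = 13.5 / 196.97 = 0.06854 mol
Au³⁺ + 3e⁻ → Au, so n(e⁻) = 3 × 0.06854 = 0.2056 mol
Q = 0.2056 × 96485 = 19840 C
t = Q / I = 19840 / 1.06 = 18720 s = 5.20 h

5.20 h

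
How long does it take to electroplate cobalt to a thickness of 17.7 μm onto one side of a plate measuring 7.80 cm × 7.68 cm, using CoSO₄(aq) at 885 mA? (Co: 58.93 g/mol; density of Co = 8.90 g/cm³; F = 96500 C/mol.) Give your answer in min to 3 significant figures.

Plated area = 7.80 × 7.68 = 59.90 cm²
Volume = 59.90 × 17.7×10⁻⁴ cm = 0.1060 cm³
m(Co) = 0.1060 × 8.90 = 0.9434 g
n(Co) = 0.9434 / 58.93 = 0.01601 mol; n(e⁻) = 2 × 0.01601 = 0.03202 mol
Q = 0.03202 × 96500 = 3090 C
t = 3090 / 0.885 = 3492 s = 58.2 min

58.2 min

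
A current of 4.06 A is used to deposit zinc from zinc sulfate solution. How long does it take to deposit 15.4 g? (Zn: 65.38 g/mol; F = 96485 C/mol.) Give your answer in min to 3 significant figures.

n(Zn) = 15.4 / 65.38 = 0.2355 mol
Zn²⁺ + 2e⁻ → Zn, so n(e⁻) = 2 × 0.2355 = 0.4710 mol
Q = 0.4710 × 96485 = 45440 C
t = Q / I = 45440 / 4.06 = 11190 s = 187 min

187 min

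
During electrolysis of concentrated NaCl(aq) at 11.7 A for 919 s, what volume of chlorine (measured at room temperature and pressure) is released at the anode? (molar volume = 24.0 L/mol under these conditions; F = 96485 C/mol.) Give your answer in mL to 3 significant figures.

1340 mL

Q = It = 11.7 × 919 = 10750 C
n(e⁻) = 10750 / 96485 = 0.1114 mol
2Cl⁻ → Cl₂ + 2e⁻, so n(Cl₂) = 0.1114 / 2 = 0.05570 mol
V = 0.05570 × 24.0 = 1.337 L
= 1340 mL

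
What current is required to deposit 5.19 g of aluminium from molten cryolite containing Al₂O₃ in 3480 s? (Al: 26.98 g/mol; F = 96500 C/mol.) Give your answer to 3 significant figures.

n(Al) = 5.19 / 26.98 = 0.1924 mol
Al³⁺ + 3e⁻ → Al, so n(e⁻) = 3 × 0.1924 = 0.5772 mol
Q = 0.5772 × 96500 = 55700 C
I = Q / t = 55700 / 3480 s = 16.0 A

16.0 A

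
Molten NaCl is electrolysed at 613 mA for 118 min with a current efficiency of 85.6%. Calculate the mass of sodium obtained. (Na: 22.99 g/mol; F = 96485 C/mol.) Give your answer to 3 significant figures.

Q = 0.613 × 7080 = 4340 C
n(e⁻) = 4340 / 96485 = 0.04498 mol
Na⁺ + e⁻ → Na, so theoretical m(Na) = 0.04498 × 22.99 = 1.034 g
Actual mass = 85.6% × 1.034 = 0.885 g

0.885 g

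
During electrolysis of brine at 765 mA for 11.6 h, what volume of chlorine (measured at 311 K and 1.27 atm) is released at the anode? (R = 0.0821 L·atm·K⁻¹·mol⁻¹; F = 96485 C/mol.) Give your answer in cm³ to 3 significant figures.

3330 cm³

Charge passed = 0.765 × 41760 = 31950 C
Moles of electrons = 31950 / 96485 = 0.3311 mol
2Cl⁻ → Cl₂ + 2e⁻, so n(Cl₂) = 0.3311 / 2 = 0.1656 mol
V = nRT/P = 0.1656 × 0.0821 × 311 / 1.27 = 3.329 L
= 3330 cm³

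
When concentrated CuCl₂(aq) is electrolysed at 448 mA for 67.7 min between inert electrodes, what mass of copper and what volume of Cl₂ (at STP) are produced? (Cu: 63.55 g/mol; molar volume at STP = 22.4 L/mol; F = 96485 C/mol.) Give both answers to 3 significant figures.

0.599 g Cu; 0.211 L Cl₂

Q = 0.448 × 4062 = 1820 C; n(e⁻) = 1820 / 96485 = 0.01886 mol
Cathode: Cu²⁺ + 2e⁻ → Cu → n(Cu) = 0.01886/2 = 0.009430 mol → 0.599 g
Anode: 2Cl⁻ → Cl₂ + 2e⁻ → n(Cl₂) = 0.01886/2 = 0.009430 mol → 0.211 L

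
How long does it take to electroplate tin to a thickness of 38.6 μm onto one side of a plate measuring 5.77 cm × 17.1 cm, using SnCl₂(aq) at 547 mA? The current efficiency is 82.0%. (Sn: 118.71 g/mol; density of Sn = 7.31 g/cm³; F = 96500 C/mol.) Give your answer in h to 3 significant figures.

2.80 h

Plated area = 5.77 × 17.1 = 98.67 cm²
Volume = 98.67 × 38.6×10⁻⁴ cm = 0.3809 cm³
m(Sn) = 0.3809 × 7.31 = 2.784 g
n(Sn) = 2.784 / 118.71 = 0.02345 mol; n(e⁻) = 2 × 0.02345 = 0.04690 mol
Q = 0.04690 × 96500 / 0.820 = 5519 C
t = 5519 / 0.547 = 10090 s = 2.80 h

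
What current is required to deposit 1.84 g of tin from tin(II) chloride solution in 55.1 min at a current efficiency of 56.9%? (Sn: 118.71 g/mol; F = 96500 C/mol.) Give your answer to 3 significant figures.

1.59 A

n(Sn) = 1.84 / 118.71 = 0.01550 mol
Sn²⁺ + 2e⁻ → Sn, so n(e⁻) = 2 × 0.01550 = 0.03100 mol
Q = 0.03100 × 96500 / 0.569 = 5257 C
I = Q / t = 5257 / 3306 s = 1.59 A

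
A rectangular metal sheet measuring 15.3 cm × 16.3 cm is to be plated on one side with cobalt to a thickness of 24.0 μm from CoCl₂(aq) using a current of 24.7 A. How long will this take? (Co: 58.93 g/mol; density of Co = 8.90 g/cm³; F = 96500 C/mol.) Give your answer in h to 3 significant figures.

0.196 h

Plated area = 15.3 × 16.3 = 249.4 cm²
Volume = 249.4 × 24.0×10⁻⁴ cm = 0.5986 cm³
m(Co) = 0.5986 × 8.90 = 5.328 g
n(Co) = 5.328 / 58.93 = 0.09041 mol; n(e⁻) = 2 × 0.09041 = 0.1808 mol
Q = 0.1808 × 96500 = 17450 C
t = 17450 / 24.7 = 706.5 s = 0.196 h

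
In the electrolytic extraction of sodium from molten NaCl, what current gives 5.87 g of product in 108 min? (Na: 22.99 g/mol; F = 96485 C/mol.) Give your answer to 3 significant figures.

3.80 A

n(Na) = 5.87 / 22.99 = 0.2553 mol
Na⁺ + e⁻ → Na, so n(e⁻) = 0.2553 mol
Q = 0.2553 × 96485 = 24630 C
I = Q / t = 24630 / 6480 s = 3.80 A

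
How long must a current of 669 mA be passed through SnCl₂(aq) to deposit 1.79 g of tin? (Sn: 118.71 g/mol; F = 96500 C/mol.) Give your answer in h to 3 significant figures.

1.21 h

n(Sn) = 1.79 / 118.71 = 0.01508 mol
Sn²⁺ + 2e⁻ → Sn, so n(e⁻) = 2 × 0.01508 = 0.03016 mol
Q = 0.03016 × 96500 = 2910 C
t = Q / I = 2910 / 0.669 = 4350 s = 1.21 h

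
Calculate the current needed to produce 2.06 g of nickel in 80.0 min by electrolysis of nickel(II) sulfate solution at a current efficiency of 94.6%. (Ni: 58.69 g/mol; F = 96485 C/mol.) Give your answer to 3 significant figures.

n(Ni) = 2.06 / 58.69 = 0.03510 mol
Ni²⁺ + 2e⁻ → Ni, so n(e⁻) = 2 × 0.03510 = 0.07020 mol
Q = 0.07020 × 96485 / 0.946 = 7160 C
I = Q / t = 7160 / 4800 s = 1.49 A

1.49 A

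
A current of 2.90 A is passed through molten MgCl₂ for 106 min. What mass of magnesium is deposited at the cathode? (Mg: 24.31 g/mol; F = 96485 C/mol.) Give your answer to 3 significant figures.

2.32 g

Q = 2.90 A × 6360 s = 18440 C
n(e⁻) = Q/F = 18440/96485 = 0.1911 mol
Mg²⁺ + 2e⁻ → Mg, so n(Mg) = 0.1911 / 2 = 0.09555 mol
m = 0.09555 × 24.31 = 2.32 g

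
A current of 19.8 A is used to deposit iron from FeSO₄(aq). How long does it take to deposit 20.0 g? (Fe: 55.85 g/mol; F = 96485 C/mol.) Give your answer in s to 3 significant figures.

n(Fe) = 20.0 / 55.85 = 0.3581 mol
Fe²⁺ + 2e⁻ → Fe, so n(e⁻) = 2 × 0.3581 = 0.7162 mol
Q = 0.7162 × 96485 = 69100 C
t = Q / I = 69100 / 19.8 = 3490 s

3490 s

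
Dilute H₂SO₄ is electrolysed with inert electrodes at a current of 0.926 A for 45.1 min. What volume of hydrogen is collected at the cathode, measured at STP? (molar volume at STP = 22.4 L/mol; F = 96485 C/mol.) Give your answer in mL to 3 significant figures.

291 mL

Q = It = 0.926 × 2706 = 2506 C
n(e⁻) = Q/F = 2506/96485 = 0.02597 mol
2H⁺ + 2e⁻ → H₂, so n(H₂) = 0.02597 / 2 = 0.01299 mol
V = 0.01299 × 22.4 = 0.2910 L
= 291 mL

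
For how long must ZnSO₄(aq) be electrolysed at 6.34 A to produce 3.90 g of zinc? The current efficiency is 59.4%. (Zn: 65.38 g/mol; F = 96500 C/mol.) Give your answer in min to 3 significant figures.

51.0 min

n(Zn) = 3.90 / 65.38 = 0.05965 mol
Zn²⁺ + 2e⁻ → Zn, so n(e⁻) = 2 × 0.05965 = 0.1193 mol
Q = 0.1193 × 96500 / 0.594 = 19380 C
t = Q / I = 19380 / 6.34 = 3057 s = 51.0 min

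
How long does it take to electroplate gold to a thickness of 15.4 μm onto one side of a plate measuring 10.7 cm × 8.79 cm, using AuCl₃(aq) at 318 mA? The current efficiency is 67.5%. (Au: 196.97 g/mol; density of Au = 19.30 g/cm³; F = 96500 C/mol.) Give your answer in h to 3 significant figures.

Plated area = 10.7 × 8.79 = 94.05 cm²
Volume = 94.05 × 15.4×10⁻⁴ cm = 0.1448 cm³
m(Au) = 0.1448 × 19.30 = 2.795 g
n(Au) = 2.795 / 196.97 = 0.01419 mol; n(e⁻) = 3 × 0.01419 = 0.04257 mol
Q = 0.04257 × 96500 / 0.675 = 6086 C
t = 6086 / 0.318 = 19140 s = 5.32 h

5.32 h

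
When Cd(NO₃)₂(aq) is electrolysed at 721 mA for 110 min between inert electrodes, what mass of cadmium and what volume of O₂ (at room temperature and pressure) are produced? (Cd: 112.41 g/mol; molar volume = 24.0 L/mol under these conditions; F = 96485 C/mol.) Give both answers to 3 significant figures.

Q = 0.721 × 6600 = 4759 C; n(e⁻) = 4759 / 96485 = 0.04932 mol
Cathode: Cd²⁺ + 2e⁻ → Cd → n(Cd) = 0.04932/2 = 0.02466 mol → 2.77 g
Anode: 2H₂O → O₂ + 4H⁺ + 4e⁻ → n(O₂) = 0.04932/4 = 0.01233 mol → 0.296 L

2.77 g Cd; 0.296 L O₂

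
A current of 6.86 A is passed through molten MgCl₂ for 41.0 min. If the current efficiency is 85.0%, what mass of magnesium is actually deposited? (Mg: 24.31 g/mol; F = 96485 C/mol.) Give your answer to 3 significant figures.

Q = 6.86 × 2460 = 16880 C
n(e⁻) = 16880 / 96485 = 0.1749 mol
Mg²⁺ + 2e⁻ → Mg, so theoretical m(Mg) = 0.08745 × 24.31 = 2.126 g
Actual mass = 85.0% × 2.126 = 1.81 g

1.81 g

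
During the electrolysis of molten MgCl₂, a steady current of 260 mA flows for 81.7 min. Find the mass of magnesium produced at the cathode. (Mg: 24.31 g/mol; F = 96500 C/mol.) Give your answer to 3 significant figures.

0.161 g

Charge passed = 0.260 × 4902 = 1275 C
Moles of electrons = 1275 / 96500 = 0.01321 mol
Mg²⁺ + 2e⁻ → Mg, so n(Mg) = 0.01321 / 2 = 0.006605 mol
m = 0.006605 × 24.31 = 0.161 g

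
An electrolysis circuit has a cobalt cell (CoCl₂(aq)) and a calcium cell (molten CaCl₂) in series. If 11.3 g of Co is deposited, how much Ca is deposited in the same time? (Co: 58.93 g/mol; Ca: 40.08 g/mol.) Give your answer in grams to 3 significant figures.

7.69 g

n(Co) = 11.3 / 58.93 = 0.1918 mol
Co²⁺ + 2e⁻ → Co, so n(e⁻) = 2 × 0.1918 = 0.3836 mol
In series, the same 0.3836 mol of electrons flows through the second cell.
Ca²⁺ + 2e⁻ → Ca, so n(Ca) = 0.3836 / 2 = 0.1918 mol
m(Ca) = 0.1918 × 40.08 = 7.69 g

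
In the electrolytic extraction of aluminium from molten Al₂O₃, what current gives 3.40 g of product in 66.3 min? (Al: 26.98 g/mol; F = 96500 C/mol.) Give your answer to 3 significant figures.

n(Al) = 3.40 / 26.98 = 0.1260 mol
Al³⁺ + 3e⁻ → Al, so n(e⁻) = 3 × 0.1260 = 0.3780 mol
Q = 0.3780 × 96500 = 36480 C
I = Q / t = 36480 / 3978 s = 9.17 A

9.17 A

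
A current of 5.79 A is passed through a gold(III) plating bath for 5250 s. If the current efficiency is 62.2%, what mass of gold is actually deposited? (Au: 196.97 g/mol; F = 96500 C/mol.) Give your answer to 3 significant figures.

Q = 5.79 × 5250 = 30400 C
n(e⁻) = 30400 / 96500 = 0.3150 mol
Au³⁺ + 3e⁻ → Au, so theoretical m(Au) = 0.1050 × 196.97 = 20.68 g
Actual mass = 62.2% × 20.68 = 12.9 g

12.9 g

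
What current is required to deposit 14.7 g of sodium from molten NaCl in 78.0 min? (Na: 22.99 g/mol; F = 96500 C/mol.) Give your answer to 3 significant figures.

n(Na) = 14.7 / 22.99 = 0.6394 mol
Na⁺ + e⁻ → Na, so n(e⁻) = 0.6394 mol
Q = 0.6394 × 96500 = 61700 C
I = Q / t = 61700 / 4680 s = 13.2 A

13.2 A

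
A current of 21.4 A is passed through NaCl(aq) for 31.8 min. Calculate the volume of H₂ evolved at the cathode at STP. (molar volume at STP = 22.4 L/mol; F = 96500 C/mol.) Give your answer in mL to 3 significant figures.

Q = 21.4 A × 1908 s = 40830 C
Moles of electrons = 40830 / 96500 = 0.4231 mol
2H⁺ + 2e⁻ → H₂, so n(H₂) = 0.4231 / 2 = 0.2116 mol
V = 0.2116 × 22.4 = 4.740 L
= 4740 mL

4740 mL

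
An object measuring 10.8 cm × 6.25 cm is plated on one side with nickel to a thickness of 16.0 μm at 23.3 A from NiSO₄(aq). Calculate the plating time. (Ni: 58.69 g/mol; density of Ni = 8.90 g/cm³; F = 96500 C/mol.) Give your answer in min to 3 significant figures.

Plated area = 10.8 × 6.25 = 67.50 cm²
Volume = 67.50 × 16.0×10⁻⁴ cm = 0.1080 cm³
m(Ni) = 0.1080 × 8.90 = 0.9612 g
n(Ni) = 0.9612 / 58.69 = 0.01638 mol; n(e⁻) = 2 × 0.01638 = 0.03276 mol
Q = 0.03276 × 96500 = 3161 C
t = 3161 / 23.3 = 135.7 s = 2.26 min

2.26 min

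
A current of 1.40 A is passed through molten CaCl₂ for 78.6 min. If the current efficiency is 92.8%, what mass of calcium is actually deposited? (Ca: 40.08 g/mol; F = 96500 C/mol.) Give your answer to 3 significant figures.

Q = 1.40 × 4716 = 6602 C
n(e⁻) = 6602 / 96500 = 0.06841 mol
Ca²⁺ + 2e⁻ → Ca, so theoretical m(Ca) = 0.03421 × 40.08 = 1.371 g
Actual mass = 92.8% × 1.371 = 1.27 g

1.27 g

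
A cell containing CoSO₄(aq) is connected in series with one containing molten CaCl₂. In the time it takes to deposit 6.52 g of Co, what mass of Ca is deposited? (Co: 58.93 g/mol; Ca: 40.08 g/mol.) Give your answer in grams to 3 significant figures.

4.43 g

n(Co) = 6.52 / 58.93 = 0.1106 mol
Co²⁺ + 2e⁻ → Co, so n(e⁻) = 2 × 0.1106 = 0.2212 mol
In series, the same 0.2212 mol of electrons flows through the second cell.
Ca²⁺ + 2e⁻ → Ca, so n(Ca) = 0.2212 / 2 = 0.1106 mol
m(Ca) = 0.1106 × 40.08 = 4.43 g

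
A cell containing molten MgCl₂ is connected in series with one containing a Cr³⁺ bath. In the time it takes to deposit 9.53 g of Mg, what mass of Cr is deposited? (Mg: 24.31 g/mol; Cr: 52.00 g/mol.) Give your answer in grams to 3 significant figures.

13.6 g

n(Mg) = 9.53 / 24.31 = 0.3920 mol
Mg²⁺ + 2e⁻ → Mg, so n(e⁻) = 2 × 0.3920 = 0.7840 mol
The cells are in series, so the same charge (and hence the same n(e⁻) = 0.7840 mol) passes through both.
Cr³⁺ + 3e⁻ → Cr, so n(Cr) = 0.7840 / 3 = 0.2613 mol
m(Cr) = 0.2613 × 52.00 = 13.6 g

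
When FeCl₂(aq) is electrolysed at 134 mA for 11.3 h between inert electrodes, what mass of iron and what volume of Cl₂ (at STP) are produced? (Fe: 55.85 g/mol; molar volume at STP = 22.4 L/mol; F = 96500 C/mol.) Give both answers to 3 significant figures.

Q = 0.134 × 40680 = 5451 C; n(e⁻) = 5451 / 96500 = 0.05649 mol
Cathode: Fe²⁺ + 2e⁻ → Fe → n(Fe) = 0.05649/2 = 0.02825 mol → 1.58 g
Anode: 2Cl⁻ → Cl₂ + 2e⁻ → n(Cl₂) = 0.05649/2 = 0.02825 mol → 0.633 L

1.58 g Fe; 0.633 L Cl₂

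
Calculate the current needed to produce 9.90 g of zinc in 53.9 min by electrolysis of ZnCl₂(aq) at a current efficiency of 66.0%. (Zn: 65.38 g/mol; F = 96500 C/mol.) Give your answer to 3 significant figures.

n(Zn) = 9.90 / 65.38 = 0.1514 mol
Zn²⁺ + 2e⁻ → Zn, so n(e⁻) = 2 × 0.1514 = 0.3028 mol
Q = 0.3028 × 96500 / 0.660 = 44270 C
I = Q / t = 44270 / 3234 s = 13.7 A

13.7 A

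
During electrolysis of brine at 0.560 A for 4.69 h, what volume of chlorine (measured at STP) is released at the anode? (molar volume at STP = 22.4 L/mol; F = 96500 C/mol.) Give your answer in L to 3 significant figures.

1.10 L

Q = 0.560 A × 16884 s = 9455 C
n(e⁻) = 9455 / 96500 = 0.09798 mol
2Cl⁻ → Cl₂ + 2e⁻, so n(Cl₂) = 0.09798 / 2 = 0.04899 mol
V = 0.04899 × 22.4 = 1.097 L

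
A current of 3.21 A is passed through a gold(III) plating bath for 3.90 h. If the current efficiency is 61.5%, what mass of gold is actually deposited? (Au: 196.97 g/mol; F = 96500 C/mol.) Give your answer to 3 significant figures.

Q = 3.21 × 14040 = 45070 C
n(e⁻) = 45070 / 96500 = 0.4670 mol
Au³⁺ + 3e⁻ → Au, so theoretical m(Au) = 0.1557 × 196.97 = 30.67 g
Actual mass = 61.5% × 30.67 = 18.9 g

18.9 g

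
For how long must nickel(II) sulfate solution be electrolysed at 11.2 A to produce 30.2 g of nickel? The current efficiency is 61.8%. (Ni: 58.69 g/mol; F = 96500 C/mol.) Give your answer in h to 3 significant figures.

n(Ni) = 30.2 / 58.69 = 0.5146 mol
Ni²⁺ + 2e⁻ → Ni, so n(e⁻) = 2 × 0.5146 = 1.029 mol
Q = 1.029 × 96500 / 0.618 = 1.607×10^5 C
t = Q / I = 1.607×10^5 / 11.2 = 14350 s = 3.99 h

3.99 h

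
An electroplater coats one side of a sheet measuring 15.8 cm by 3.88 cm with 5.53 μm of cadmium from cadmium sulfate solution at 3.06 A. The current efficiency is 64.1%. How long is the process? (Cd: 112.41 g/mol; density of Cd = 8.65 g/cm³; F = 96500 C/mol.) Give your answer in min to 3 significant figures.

4.28 min

Plated area = 15.8 × 3.88 = 61.30 cm²
Volume = 61.30 × 5.53×10⁻⁴ cm = 0.03390 cm³
m(Cd) = 0.03390 × 8.65 = 0.2932 g
n(Cd) = 0.2932 / 112.41 = 0.002608 mol; n(e⁻) = 2 × 0.002608 = 0.005216 mol
Q = 0.005216 × 96500 / 0.641 = 785.2 C
t = 785.2 / 3.06 = 256.6 s = 4.28 min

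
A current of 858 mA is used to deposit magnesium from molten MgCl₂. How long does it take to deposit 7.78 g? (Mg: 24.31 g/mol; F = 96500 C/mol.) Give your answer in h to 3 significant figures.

20.0 h

n(Mg) = 7.78 / 24.31 = 0.3200 mol
Mg²⁺ + 2e⁻ → Mg, so n(e⁻) = 2 × 0.3200 = 0.6400 mol
Q = 0.6400 × 96500 = 61760 C
t = Q / I = 61760 / 0.858 = 71980 s = 20.0 h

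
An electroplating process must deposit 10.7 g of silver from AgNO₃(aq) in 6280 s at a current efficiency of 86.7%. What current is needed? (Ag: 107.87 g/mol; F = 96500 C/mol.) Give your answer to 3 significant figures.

n(Ag) = 10.7 / 107.87 = 0.09919 mol
Ag⁺ + e⁻ → Ag, so n(e⁻) = 0.09919 mol
Q = 0.09919 × 96500 / 0.867 = 11040 C
I = Q / t = 11040 / 6280 s = 1.76 A

1.76 A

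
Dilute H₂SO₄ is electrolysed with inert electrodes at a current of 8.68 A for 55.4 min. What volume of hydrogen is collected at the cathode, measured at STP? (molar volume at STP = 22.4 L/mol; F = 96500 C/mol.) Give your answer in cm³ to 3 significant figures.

3350 cm³

Charge passed = 8.68 × 3324 = 28850 C
Moles of electrons = 28850 / 96500 = 0.2990 mol
2H⁺ + 2e⁻ → H₂, so n(H₂) = 0.2990 / 2 = 0.1495 mol
V = 0.1495 × 22.4 = 3.349 L
= 3350 cm³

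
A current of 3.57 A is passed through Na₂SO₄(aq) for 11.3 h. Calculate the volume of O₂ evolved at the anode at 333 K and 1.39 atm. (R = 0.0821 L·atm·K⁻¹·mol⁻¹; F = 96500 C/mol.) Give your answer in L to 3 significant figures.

Q = It = 3.57 × 40680 = 1.452×10^5 C
Moles of electrons = 1.452×10^5 / 96500 = 1.505 mol
2H₂O → O₂ + 4H⁺ + 4e⁻, so n(O₂) = 1.505 / 4 = 0.3763 mol
V = nRT/P = 0.3763 × 0.0821 × 333 / 1.39 = 7.401 L

7.40 L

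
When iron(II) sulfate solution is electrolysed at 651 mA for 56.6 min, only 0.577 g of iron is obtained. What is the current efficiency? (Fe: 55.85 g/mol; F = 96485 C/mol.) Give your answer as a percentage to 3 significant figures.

90.2%

Q = 0.651 × 3396 = 2211 C
n(e⁻) = 2211 / 96485 = 0.02292 mol
Fe²⁺ + 2e⁻ → Fe, so theoretical n(Fe) = 0.01146 mol → 0.6400 g
Efficiency = 0.577 / 0.6400 = 0.9016 = 90.2%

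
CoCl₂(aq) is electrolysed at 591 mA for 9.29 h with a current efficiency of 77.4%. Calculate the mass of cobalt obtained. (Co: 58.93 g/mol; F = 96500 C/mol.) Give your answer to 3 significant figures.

Q = 0.591 × 33444 = 19770 C
n(e⁻) = 19770 / 96500 = 0.2049 mol
Co²⁺ + 2e⁻ → Co, so theoretical m(Co) = 0.1025 × 58.93 = 6.040 g
Actual mass = 77.4% × 6.040 = 4.67 g

4.67 g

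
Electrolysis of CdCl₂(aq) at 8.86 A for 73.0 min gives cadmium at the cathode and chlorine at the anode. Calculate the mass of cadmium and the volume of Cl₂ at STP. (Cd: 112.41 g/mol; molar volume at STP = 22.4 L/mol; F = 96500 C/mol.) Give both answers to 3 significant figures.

22.6 g Cd; 4.50 L Cl₂

Q = 8.86 × 4380 = 38810 C; n(e⁻) = 38810 / 96500 = 0.4022 mol
Cathode: Cd²⁺ + 2e⁻ → Cd → n(Cd) = 0.4022/2 = 0.2011 mol → 22.6 g
Anode: 2Cl⁻ → Cl₂ + 2e⁻ → n(Cl₂) = 0.4022/2 = 0.2011 mol → 4.50 L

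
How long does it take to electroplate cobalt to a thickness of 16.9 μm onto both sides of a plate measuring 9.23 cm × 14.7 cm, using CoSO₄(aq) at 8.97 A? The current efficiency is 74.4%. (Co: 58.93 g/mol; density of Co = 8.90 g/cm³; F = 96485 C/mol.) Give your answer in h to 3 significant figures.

0.556 h

Plated area = 2 × 9.23 × 14.7 = 271.4 cm²
Volume = 271.4 × 16.9×10⁻⁴ cm = 0.4587 cm³
m(Co) = 0.4587 × 8.90 = 4.082 g
n(Co) = 4.082 / 58.93 = 0.06927 mol; n(e⁻) = 2 × 0.06927 = 0.1385 mol
Q = 0.1385 × 96485 / 0.744 = 17960 C
t = 17960 / 8.97 = 2002 s = 0.556 h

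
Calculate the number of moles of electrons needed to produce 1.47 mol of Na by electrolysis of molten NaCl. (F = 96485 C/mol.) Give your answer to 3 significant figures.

1.47 mol

Na⁺ + e⁻ → Na, so n(e⁻) = 1 × 1.47 = 1.470 mol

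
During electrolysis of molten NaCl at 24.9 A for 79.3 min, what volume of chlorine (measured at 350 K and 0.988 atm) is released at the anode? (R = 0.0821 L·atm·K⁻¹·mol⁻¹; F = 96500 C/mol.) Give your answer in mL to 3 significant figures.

Q = It = 24.9 × 4758 = 1.185×10^5 C
n(e⁻) = 1.185×10^5 / 96500 = 1.228 mol
2Cl⁻ → Cl₂ + 2e⁻, so n(Cl₂) = 1.228 / 2 = 0.6140 mol
V = nRT/P = 0.6140 × 0.0821 × 350 / 0.988 = 17.86 L
= 17900 mL

17900 mL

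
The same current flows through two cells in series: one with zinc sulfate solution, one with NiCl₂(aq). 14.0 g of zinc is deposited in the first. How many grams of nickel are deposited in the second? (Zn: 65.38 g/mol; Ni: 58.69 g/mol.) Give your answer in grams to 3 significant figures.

12.6 g

n(Zn) = 14.0 / 65.38 = 0.2141 mol
Zn²⁺ + 2e⁻ → Zn, so n(e⁻) = 2 × 0.2141 = 0.4282 mol
In series, the same 0.4282 mol of electrons flows through the second cell.
Ni²⁺ + 2e⁻ → Ni, so n(Ni) = 0.4282 / 2 = 0.2141 mol
m(Ni) = 0.2141 × 58.69 = 12.6 g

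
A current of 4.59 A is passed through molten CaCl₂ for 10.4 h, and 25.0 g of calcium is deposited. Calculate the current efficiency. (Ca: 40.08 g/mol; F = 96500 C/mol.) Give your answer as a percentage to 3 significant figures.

Q = 4.59 × 37440 = 1.718×10^5 C
n(e⁻) = 1.718×10^5 / 96500 = 1.780 mol
Ca²⁺ + 2e⁻ → Ca, so theoretical n(Ca) = 0.8900 mol → 35.67 g
Efficiency = 25.0 / 35.67 = 0.7009 = 70.1%

70.1%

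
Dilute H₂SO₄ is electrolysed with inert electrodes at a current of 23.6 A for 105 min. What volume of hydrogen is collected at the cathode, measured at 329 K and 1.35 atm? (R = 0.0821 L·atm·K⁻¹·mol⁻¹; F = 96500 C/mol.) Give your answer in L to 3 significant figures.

15.4 L

Q = 23.6 A × 6300 s = 1.487×10^5 C
Moles of electrons = 1.487×10^5 / 96500 = 1.541 mol
2H⁺ + 2e⁻ → H₂, so n(H₂) = 1.541 / 2 = 0.7705 mol
V = nRT/P = 0.7705 × 0.0821 × 329 / 1.35 = 15.42 L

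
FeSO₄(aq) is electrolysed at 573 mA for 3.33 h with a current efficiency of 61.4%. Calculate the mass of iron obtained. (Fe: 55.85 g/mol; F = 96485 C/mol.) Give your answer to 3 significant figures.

1.22 g

Q = 0.573 × 11988 = 6869 C
n(e⁻) = 6869 / 96485 = 0.07119 mol
Fe²⁺ + 2e⁻ → Fe, so theoretical m(Fe) = 0.03560 × 55.85 = 1.988 g
Actual mass = 61.4% × 1.988 = 1.22 g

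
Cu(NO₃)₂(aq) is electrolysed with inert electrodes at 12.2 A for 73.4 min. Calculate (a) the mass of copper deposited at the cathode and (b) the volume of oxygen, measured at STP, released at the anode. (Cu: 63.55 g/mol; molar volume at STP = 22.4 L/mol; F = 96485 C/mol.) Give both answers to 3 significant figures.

17.7 g Cu; 3.12 L O₂

Q = 12.2 × 4404 = 53730 C; n(e⁻) = 53730 / 96485 = 0.5569 mol
Cathode: Cu²⁺ + 2e⁻ → Cu → n(Cu) = 0.5569/2 = 0.2785 mol → 17.7 g
Anode: 2H₂O → O₂ + 4H⁺ + 4e⁻ → n(O₂) = 0.5569/4 = 0.1392 mol → 3.12 L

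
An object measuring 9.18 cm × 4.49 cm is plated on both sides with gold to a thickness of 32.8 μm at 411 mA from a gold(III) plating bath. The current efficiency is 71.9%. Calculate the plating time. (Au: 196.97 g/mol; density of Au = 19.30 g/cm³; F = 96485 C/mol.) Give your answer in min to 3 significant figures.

433 min

Plated area = 2 × 9.18 × 4.49 = 82.44 cm²
Volume = 82.44 × 32.8×10⁻⁴ cm = 0.2704 cm³
m(Au) = 0.2704 × 19.30 = 5.219 g
n(Au) = 5.219 / 196.97 = 0.02650 mol; n(e⁻) = 3 × 0.02650 = 0.07950 mol
Q = 0.07950 × 96485 / 0.719 = 10670 C
t = 10670 / 0.411 = 25960 s = 433 min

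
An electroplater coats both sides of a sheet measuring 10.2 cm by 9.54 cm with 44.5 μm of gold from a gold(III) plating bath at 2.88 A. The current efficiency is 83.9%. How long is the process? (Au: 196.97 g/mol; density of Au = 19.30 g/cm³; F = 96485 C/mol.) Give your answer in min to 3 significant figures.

Plated area = 2 × 10.2 × 9.54 = 194.6 cm²
Volume = 194.6 × 44.5×10⁻⁴ cm = 0.8660 cm³
m(Au) = 0.8660 × 19.30 = 16.71 g
n(Au) = 16.71 / 196.97 = 0.08484 mol; n(e⁻) = 3 × 0.08484 = 0.2545 mol
Q = 0.2545 × 96485 / 0.839 = 29270 C
t = 29270 / 2.88 = 10160 s = 169 min

169 min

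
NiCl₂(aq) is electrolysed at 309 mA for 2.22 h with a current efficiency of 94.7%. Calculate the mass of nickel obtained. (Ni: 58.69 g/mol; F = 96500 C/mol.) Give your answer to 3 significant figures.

0.711 g

Q = 0.309 × 7992 = 2470 C
n(e⁻) = 2470 / 96500 = 0.02560 mol
Ni²⁺ + 2e⁻ → Ni, so theoretical m(Ni) = 0.01280 × 58.69 = 0.7512 g
Actual mass = 94.7% × 0.7512 = 0.711 g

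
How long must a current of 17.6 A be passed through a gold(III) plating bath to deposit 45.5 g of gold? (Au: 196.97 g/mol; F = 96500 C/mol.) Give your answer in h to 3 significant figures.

n(Au) = 45.5 / 196.97 = 0.2310 mol
Au³⁺ + 3e⁻ → Au, so n(e⁻) = 3 × 0.2310 = 0.6930 mol
Q = 0.6930 × 96500 = 66870 C
t = Q / I = 66870 / 17.6 = 3799 s = 1.06 h

1.06 h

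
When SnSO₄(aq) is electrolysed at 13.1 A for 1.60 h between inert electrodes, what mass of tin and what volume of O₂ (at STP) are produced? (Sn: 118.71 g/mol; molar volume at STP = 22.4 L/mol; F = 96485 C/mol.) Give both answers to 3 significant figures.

46.4 g Sn; 4.38 L O₂

Q = 13.1 × 5760 = 75460 C; n(e⁻) = 75460 / 96485 = 0.7821 mol
Cathode: Sn²⁺ + 2e⁻ → Sn → n(Sn) = 0.7821/2 = 0.3911 mol → 46.4 g
Anode: 2H₂O → O₂ + 4H⁺ + 4e⁻ → n(O₂) = 0.7821/4 = 0.1955 mol → 4.38 L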